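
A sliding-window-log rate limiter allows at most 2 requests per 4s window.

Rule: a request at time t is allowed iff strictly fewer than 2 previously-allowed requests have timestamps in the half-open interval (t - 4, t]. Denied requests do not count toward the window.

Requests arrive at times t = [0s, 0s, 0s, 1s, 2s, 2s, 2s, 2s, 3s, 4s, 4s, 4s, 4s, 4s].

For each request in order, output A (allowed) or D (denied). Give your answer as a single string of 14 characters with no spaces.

Tracking allowed requests in the window:
  req#1 t=0s: ALLOW
  req#2 t=0s: ALLOW
  req#3 t=0s: DENY
  req#4 t=1s: DENY
  req#5 t=2s: DENY
  req#6 t=2s: DENY
  req#7 t=2s: DENY
  req#8 t=2s: DENY
  req#9 t=3s: DENY
  req#10 t=4s: ALLOW
  req#11 t=4s: ALLOW
  req#12 t=4s: DENY
  req#13 t=4s: DENY
  req#14 t=4s: DENY

Answer: AADDDDDDDAADDD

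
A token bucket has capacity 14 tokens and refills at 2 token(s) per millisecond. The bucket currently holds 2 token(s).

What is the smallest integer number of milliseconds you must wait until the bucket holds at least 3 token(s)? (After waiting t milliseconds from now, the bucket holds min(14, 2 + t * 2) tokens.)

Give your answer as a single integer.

Answer: 1

Derivation:
Need 2 + t * 2 >= 3, so t >= 1/2.
Smallest integer t = ceil(1/2) = 1.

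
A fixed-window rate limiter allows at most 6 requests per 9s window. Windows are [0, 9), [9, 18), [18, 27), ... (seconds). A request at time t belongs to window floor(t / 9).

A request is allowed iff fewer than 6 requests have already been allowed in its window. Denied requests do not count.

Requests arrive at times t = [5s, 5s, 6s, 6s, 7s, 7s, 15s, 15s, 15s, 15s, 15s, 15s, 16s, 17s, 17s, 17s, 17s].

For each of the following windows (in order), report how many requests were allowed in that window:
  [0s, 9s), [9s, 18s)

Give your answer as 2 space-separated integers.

Processing requests:
  req#1 t=5s (window 0): ALLOW
  req#2 t=5s (window 0): ALLOW
  req#3 t=6s (window 0): ALLOW
  req#4 t=6s (window 0): ALLOW
  req#5 t=7s (window 0): ALLOW
  req#6 t=7s (window 0): ALLOW
  req#7 t=15s (window 1): ALLOW
  req#8 t=15s (window 1): ALLOW
  req#9 t=15s (window 1): ALLOW
  req#10 t=15s (window 1): ALLOW
  req#11 t=15s (window 1): ALLOW
  req#12 t=15s (window 1): ALLOW
  req#13 t=16s (window 1): DENY
  req#14 t=17s (window 1): DENY
  req#15 t=17s (window 1): DENY
  req#16 t=17s (window 1): DENY
  req#17 t=17s (window 1): DENY

Allowed counts by window: 6 6

Answer: 6 6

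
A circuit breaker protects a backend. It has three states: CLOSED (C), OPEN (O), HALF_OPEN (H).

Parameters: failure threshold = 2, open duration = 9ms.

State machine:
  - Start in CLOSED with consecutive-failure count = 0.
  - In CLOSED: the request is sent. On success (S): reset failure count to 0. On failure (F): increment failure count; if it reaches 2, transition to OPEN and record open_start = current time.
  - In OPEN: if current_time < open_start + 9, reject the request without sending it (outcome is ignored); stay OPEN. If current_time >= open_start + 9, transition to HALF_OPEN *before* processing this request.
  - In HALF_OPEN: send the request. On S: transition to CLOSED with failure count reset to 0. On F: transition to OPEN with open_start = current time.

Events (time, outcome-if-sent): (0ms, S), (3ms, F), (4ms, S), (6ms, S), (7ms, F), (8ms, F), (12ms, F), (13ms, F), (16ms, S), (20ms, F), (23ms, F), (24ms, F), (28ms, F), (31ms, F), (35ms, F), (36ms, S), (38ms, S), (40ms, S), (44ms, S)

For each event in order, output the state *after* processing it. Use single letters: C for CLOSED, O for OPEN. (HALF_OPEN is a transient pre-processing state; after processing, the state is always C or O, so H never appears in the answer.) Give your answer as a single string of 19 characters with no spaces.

State after each event:
  event#1 t=0ms outcome=S: state=CLOSED
  event#2 t=3ms outcome=F: state=CLOSED
  event#3 t=4ms outcome=S: state=CLOSED
  event#4 t=6ms outcome=S: state=CLOSED
  event#5 t=7ms outcome=F: state=CLOSED
  event#6 t=8ms outcome=F: state=OPEN
  event#7 t=12ms outcome=F: state=OPEN
  event#8 t=13ms outcome=F: state=OPEN
  event#9 t=16ms outcome=S: state=OPEN
  event#10 t=20ms outcome=F: state=OPEN
  event#11 t=23ms outcome=F: state=OPEN
  event#12 t=24ms outcome=F: state=OPEN
  event#13 t=28ms outcome=F: state=OPEN
  event#14 t=31ms outcome=F: state=OPEN
  event#15 t=35ms outcome=F: state=OPEN
  event#16 t=36ms outcome=S: state=OPEN
  event#17 t=38ms outcome=S: state=OPEN
  event#18 t=40ms outcome=S: state=CLOSED
  event#19 t=44ms outcome=S: state=CLOSED

Answer: CCCCCOOOOOOOOOOOOCC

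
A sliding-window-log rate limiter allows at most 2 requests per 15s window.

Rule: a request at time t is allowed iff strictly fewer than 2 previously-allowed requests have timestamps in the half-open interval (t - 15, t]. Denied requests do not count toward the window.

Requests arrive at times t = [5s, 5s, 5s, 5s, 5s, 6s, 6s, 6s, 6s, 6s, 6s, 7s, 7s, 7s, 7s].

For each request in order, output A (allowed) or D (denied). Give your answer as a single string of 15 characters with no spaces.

Answer: AADDDDDDDDDDDDD

Derivation:
Tracking allowed requests in the window:
  req#1 t=5s: ALLOW
  req#2 t=5s: ALLOW
  req#3 t=5s: DENY
  req#4 t=5s: DENY
  req#5 t=5s: DENY
  req#6 t=6s: DENY
  req#7 t=6s: DENY
  req#8 t=6s: DENY
  req#9 t=6s: DENY
  req#10 t=6s: DENY
  req#11 t=6s: DENY
  req#12 t=7s: DENY
  req#13 t=7s: DENY
  req#14 t=7s: DENY
  req#15 t=7s: DENY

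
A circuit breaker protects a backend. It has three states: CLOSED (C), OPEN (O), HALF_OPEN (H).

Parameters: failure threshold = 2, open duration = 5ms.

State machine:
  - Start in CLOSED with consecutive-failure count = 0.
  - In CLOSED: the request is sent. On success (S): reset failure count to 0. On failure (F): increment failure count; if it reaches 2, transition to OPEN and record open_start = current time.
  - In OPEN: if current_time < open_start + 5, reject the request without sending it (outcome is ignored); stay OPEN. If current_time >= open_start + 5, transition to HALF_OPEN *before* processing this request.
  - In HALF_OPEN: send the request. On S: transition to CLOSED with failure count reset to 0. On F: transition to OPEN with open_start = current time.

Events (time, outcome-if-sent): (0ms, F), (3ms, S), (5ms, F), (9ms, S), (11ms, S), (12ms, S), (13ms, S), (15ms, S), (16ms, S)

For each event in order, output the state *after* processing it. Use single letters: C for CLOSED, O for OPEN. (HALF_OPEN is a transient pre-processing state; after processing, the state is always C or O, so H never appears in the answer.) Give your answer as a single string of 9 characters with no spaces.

State after each event:
  event#1 t=0ms outcome=F: state=CLOSED
  event#2 t=3ms outcome=S: state=CLOSED
  event#3 t=5ms outcome=F: state=CLOSED
  event#4 t=9ms outcome=S: state=CLOSED
  event#5 t=11ms outcome=S: state=CLOSED
  event#6 t=12ms outcome=S: state=CLOSED
  event#7 t=13ms outcome=S: state=CLOSED
  event#8 t=15ms outcome=S: state=CLOSED
  event#9 t=16ms outcome=S: state=CLOSED

Answer: CCCCCCCCC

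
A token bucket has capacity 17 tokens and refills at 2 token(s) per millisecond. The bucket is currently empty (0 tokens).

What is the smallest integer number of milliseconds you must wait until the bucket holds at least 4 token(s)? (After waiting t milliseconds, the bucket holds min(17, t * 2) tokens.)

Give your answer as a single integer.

Need t * 2 >= 4, so t >= 4/2.
Smallest integer t = ceil(4/2) = 2.

Answer: 2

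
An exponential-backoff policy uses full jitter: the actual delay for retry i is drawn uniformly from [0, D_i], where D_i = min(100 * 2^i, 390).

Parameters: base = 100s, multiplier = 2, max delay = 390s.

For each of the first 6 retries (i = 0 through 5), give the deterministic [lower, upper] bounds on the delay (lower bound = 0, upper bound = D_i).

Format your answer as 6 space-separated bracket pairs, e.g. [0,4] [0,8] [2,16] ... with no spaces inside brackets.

Computing bounds per retry:
  i=0: D_i=min(100*2^0,390)=100, bounds=[0,100]
  i=1: D_i=min(100*2^1,390)=200, bounds=[0,200]
  i=2: D_i=min(100*2^2,390)=390, bounds=[0,390]
  i=3: D_i=min(100*2^3,390)=390, bounds=[0,390]
  i=4: D_i=min(100*2^4,390)=390, bounds=[0,390]
  i=5: D_i=min(100*2^5,390)=390, bounds=[0,390]

Answer: [0,100] [0,200] [0,390] [0,390] [0,390] [0,390]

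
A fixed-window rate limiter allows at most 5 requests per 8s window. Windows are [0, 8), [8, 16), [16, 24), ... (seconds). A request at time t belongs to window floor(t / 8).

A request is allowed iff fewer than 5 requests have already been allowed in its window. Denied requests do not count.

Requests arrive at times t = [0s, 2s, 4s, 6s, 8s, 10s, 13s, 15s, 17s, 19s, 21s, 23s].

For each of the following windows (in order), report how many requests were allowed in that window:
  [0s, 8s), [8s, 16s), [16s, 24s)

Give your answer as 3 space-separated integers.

Processing requests:
  req#1 t=0s (window 0): ALLOW
  req#2 t=2s (window 0): ALLOW
  req#3 t=4s (window 0): ALLOW
  req#4 t=6s (window 0): ALLOW
  req#5 t=8s (window 1): ALLOW
  req#6 t=10s (window 1): ALLOW
  req#7 t=13s (window 1): ALLOW
  req#8 t=15s (window 1): ALLOW
  req#9 t=17s (window 2): ALLOW
  req#10 t=19s (window 2): ALLOW
  req#11 t=21s (window 2): ALLOW
  req#12 t=23s (window 2): ALLOW

Allowed counts by window: 4 4 4

Answer: 4 4 4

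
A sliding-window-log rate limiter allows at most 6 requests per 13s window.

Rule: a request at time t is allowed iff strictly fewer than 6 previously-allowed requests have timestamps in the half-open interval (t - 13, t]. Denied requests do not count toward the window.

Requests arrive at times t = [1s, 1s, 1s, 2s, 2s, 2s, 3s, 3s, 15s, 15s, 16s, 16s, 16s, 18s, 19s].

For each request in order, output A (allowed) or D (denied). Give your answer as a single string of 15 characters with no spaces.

Answer: AAAAAADDAAAAAAD

Derivation:
Tracking allowed requests in the window:
  req#1 t=1s: ALLOW
  req#2 t=1s: ALLOW
  req#3 t=1s: ALLOW
  req#4 t=2s: ALLOW
  req#5 t=2s: ALLOW
  req#6 t=2s: ALLOW
  req#7 t=3s: DENY
  req#8 t=3s: DENY
  req#9 t=15s: ALLOW
  req#10 t=15s: ALLOW
  req#11 t=16s: ALLOW
  req#12 t=16s: ALLOW
  req#13 t=16s: ALLOW
  req#14 t=18s: ALLOW
  req#15 t=19s: DENY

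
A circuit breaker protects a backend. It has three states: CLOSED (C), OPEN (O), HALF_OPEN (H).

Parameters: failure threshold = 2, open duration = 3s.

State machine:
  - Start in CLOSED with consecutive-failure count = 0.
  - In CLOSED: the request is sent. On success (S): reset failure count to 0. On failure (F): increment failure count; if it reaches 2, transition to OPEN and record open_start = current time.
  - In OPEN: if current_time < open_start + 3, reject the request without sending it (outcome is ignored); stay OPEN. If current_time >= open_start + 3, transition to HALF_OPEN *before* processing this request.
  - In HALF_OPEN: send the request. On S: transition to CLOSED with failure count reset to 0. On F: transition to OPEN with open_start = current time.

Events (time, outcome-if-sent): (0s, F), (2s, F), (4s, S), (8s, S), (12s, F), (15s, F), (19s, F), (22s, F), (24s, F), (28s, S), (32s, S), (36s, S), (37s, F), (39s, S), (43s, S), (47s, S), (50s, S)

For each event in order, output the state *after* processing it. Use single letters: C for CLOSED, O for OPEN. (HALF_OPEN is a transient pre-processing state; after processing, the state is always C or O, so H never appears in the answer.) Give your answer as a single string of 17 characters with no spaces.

Answer: COOCCOOOOCCCCCCCC

Derivation:
State after each event:
  event#1 t=0s outcome=F: state=CLOSED
  event#2 t=2s outcome=F: state=OPEN
  event#3 t=4s outcome=S: state=OPEN
  event#4 t=8s outcome=S: state=CLOSED
  event#5 t=12s outcome=F: state=CLOSED
  event#6 t=15s outcome=F: state=OPEN
  event#7 t=19s outcome=F: state=OPEN
  event#8 t=22s outcome=F: state=OPEN
  event#9 t=24s outcome=F: state=OPEN
  event#10 t=28s outcome=S: state=CLOSED
  event#11 t=32s outcome=S: state=CLOSED
  event#12 t=36s outcome=S: state=CLOSED
  event#13 t=37s outcome=F: state=CLOSED
  event#14 t=39s outcome=S: state=CLOSED
  event#15 t=43s outcome=S: state=CLOSED
  event#16 t=47s outcome=S: state=CLOSED
  event#17 t=50s outcome=S: state=CLOSED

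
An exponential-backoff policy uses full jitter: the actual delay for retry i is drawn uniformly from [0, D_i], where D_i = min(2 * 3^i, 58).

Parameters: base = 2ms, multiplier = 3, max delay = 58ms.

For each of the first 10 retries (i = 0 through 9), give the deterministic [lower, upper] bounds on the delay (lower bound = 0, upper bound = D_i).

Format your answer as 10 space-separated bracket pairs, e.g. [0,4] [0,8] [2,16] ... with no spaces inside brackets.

Answer: [0,2] [0,6] [0,18] [0,54] [0,58] [0,58] [0,58] [0,58] [0,58] [0,58]

Derivation:
Computing bounds per retry:
  i=0: D_i=min(2*3^0,58)=2, bounds=[0,2]
  i=1: D_i=min(2*3^1,58)=6, bounds=[0,6]
  i=2: D_i=min(2*3^2,58)=18, bounds=[0,18]
  i=3: D_i=min(2*3^3,58)=54, bounds=[0,54]
  i=4: D_i=min(2*3^4,58)=58, bounds=[0,58]
  i=5: D_i=min(2*3^5,58)=58, bounds=[0,58]
  i=6: D_i=min(2*3^6,58)=58, bounds=[0,58]
  i=7: D_i=min(2*3^7,58)=58, bounds=[0,58]
  i=8: D_i=min(2*3^8,58)=58, bounds=[0,58]
  i=9: D_i=min(2*3^9,58)=58, bounds=[0,58]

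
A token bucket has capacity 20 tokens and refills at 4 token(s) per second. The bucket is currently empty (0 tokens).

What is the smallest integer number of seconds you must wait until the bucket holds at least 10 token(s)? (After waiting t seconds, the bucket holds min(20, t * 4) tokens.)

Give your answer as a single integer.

Need t * 4 >= 10, so t >= 10/4.
Smallest integer t = ceil(10/4) = 3.

Answer: 3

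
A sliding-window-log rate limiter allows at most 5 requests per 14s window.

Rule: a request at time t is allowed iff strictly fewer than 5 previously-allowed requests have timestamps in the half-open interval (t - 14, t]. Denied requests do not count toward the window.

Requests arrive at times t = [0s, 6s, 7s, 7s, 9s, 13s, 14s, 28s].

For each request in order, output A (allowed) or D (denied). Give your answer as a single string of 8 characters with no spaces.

Tracking allowed requests in the window:
  req#1 t=0s: ALLOW
  req#2 t=6s: ALLOW
  req#3 t=7s: ALLOW
  req#4 t=7s: ALLOW
  req#5 t=9s: ALLOW
  req#6 t=13s: DENY
  req#7 t=14s: ALLOW
  req#8 t=28s: ALLOW

Answer: AAAAADAA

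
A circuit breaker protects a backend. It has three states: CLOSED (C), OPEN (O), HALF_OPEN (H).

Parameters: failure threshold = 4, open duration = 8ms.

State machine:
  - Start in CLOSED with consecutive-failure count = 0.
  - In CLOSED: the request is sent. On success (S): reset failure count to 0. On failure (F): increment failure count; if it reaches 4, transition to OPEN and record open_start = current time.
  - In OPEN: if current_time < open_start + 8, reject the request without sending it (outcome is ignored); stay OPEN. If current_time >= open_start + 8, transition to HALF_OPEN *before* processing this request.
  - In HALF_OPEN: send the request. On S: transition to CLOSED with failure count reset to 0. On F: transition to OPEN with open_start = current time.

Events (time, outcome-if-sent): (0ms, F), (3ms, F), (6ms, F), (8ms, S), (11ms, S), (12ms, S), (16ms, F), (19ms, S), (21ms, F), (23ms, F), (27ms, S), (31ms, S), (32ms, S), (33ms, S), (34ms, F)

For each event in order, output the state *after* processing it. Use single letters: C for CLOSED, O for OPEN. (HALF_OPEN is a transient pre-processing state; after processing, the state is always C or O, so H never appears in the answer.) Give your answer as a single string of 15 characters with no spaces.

Answer: CCCCCCCCCCCCCCC

Derivation:
State after each event:
  event#1 t=0ms outcome=F: state=CLOSED
  event#2 t=3ms outcome=F: state=CLOSED
  event#3 t=6ms outcome=F: state=CLOSED
  event#4 t=8ms outcome=S: state=CLOSED
  event#5 t=11ms outcome=S: state=CLOSED
  event#6 t=12ms outcome=S: state=CLOSED
  event#7 t=16ms outcome=F: state=CLOSED
  event#8 t=19ms outcome=S: state=CLOSED
  event#9 t=21ms outcome=F: state=CLOSED
  event#10 t=23ms outcome=F: state=CLOSED
  event#11 t=27ms outcome=S: state=CLOSED
  event#12 t=31ms outcome=S: state=CLOSED
  event#13 t=32ms outcome=S: state=CLOSED
  event#14 t=33ms outcome=S: state=CLOSED
  event#15 t=34ms outcome=F: state=CLOSED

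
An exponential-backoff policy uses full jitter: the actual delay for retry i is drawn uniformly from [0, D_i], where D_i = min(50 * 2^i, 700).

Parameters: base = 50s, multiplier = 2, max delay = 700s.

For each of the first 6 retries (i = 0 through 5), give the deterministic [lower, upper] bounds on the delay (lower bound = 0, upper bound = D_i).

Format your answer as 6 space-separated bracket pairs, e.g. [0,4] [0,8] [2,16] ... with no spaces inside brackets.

Computing bounds per retry:
  i=0: D_i=min(50*2^0,700)=50, bounds=[0,50]
  i=1: D_i=min(50*2^1,700)=100, bounds=[0,100]
  i=2: D_i=min(50*2^2,700)=200, bounds=[0,200]
  i=3: D_i=min(50*2^3,700)=400, bounds=[0,400]
  i=4: D_i=min(50*2^4,700)=700, bounds=[0,700]
  i=5: D_i=min(50*2^5,700)=700, bounds=[0,700]

Answer: [0,50] [0,100] [0,200] [0,400] [0,700] [0,700]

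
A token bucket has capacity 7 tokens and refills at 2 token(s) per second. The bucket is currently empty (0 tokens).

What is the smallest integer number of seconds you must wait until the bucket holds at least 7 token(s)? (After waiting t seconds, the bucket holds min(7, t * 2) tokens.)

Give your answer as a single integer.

Answer: 4

Derivation:
Need t * 2 >= 7, so t >= 7/2.
Smallest integer t = ceil(7/2) = 4.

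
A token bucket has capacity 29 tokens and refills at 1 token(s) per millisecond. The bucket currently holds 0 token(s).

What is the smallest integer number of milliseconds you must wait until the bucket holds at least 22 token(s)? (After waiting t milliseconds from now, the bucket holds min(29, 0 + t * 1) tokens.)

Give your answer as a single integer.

Need 0 + t * 1 >= 22, so t >= 22/1.
Smallest integer t = ceil(22/1) = 22.

Answer: 22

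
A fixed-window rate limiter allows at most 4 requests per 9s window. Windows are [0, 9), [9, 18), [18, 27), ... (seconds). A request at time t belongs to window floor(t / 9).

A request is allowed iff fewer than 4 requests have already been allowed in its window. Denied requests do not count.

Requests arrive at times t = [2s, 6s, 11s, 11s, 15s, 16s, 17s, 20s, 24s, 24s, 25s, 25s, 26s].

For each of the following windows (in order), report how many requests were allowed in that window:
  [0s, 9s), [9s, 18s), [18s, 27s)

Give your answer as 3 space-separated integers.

Answer: 2 4 4

Derivation:
Processing requests:
  req#1 t=2s (window 0): ALLOW
  req#2 t=6s (window 0): ALLOW
  req#3 t=11s (window 1): ALLOW
  req#4 t=11s (window 1): ALLOW
  req#5 t=15s (window 1): ALLOW
  req#6 t=16s (window 1): ALLOW
  req#7 t=17s (window 1): DENY
  req#8 t=20s (window 2): ALLOW
  req#9 t=24s (window 2): ALLOW
  req#10 t=24s (window 2): ALLOW
  req#11 t=25s (window 2): ALLOW
  req#12 t=25s (window 2): DENY
  req#13 t=26s (window 2): DENY

Allowed counts by window: 2 4 4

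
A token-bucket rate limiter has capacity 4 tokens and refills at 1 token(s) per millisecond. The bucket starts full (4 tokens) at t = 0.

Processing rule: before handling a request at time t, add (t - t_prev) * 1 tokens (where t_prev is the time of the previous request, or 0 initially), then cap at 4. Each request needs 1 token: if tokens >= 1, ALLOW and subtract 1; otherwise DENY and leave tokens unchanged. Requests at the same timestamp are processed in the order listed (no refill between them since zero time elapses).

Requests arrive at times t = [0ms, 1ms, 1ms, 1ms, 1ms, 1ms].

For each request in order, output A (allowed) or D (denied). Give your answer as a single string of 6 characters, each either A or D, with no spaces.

Simulating step by step:
  req#1 t=0ms: ALLOW
  req#2 t=1ms: ALLOW
  req#3 t=1ms: ALLOW
  req#4 t=1ms: ALLOW
  req#5 t=1ms: ALLOW
  req#6 t=1ms: DENY

Answer: AAAAAD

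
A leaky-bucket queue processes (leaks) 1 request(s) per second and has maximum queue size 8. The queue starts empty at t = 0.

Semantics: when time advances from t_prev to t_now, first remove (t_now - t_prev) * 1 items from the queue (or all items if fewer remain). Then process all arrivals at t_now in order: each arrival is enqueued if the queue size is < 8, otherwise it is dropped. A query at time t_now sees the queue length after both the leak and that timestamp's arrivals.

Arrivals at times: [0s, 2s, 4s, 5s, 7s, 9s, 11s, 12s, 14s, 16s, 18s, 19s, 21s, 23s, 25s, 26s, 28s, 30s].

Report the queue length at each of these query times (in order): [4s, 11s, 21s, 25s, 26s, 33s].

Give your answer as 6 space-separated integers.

Answer: 1 1 1 1 1 0

Derivation:
Queue lengths at query times:
  query t=4s: backlog = 1
  query t=11s: backlog = 1
  query t=21s: backlog = 1
  query t=25s: backlog = 1
  query t=26s: backlog = 1
  query t=33s: backlog = 0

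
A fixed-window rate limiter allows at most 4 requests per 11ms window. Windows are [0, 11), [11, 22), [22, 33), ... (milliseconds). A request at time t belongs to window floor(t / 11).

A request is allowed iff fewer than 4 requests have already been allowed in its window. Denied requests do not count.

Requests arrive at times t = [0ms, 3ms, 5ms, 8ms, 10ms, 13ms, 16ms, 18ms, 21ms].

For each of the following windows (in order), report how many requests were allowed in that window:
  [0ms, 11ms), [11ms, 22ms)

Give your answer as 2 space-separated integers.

Answer: 4 4

Derivation:
Processing requests:
  req#1 t=0ms (window 0): ALLOW
  req#2 t=3ms (window 0): ALLOW
  req#3 t=5ms (window 0): ALLOW
  req#4 t=8ms (window 0): ALLOW
  req#5 t=10ms (window 0): DENY
  req#6 t=13ms (window 1): ALLOW
  req#7 t=16ms (window 1): ALLOW
  req#8 t=18ms (window 1): ALLOW
  req#9 t=21ms (window 1): ALLOW

Allowed counts by window: 4 4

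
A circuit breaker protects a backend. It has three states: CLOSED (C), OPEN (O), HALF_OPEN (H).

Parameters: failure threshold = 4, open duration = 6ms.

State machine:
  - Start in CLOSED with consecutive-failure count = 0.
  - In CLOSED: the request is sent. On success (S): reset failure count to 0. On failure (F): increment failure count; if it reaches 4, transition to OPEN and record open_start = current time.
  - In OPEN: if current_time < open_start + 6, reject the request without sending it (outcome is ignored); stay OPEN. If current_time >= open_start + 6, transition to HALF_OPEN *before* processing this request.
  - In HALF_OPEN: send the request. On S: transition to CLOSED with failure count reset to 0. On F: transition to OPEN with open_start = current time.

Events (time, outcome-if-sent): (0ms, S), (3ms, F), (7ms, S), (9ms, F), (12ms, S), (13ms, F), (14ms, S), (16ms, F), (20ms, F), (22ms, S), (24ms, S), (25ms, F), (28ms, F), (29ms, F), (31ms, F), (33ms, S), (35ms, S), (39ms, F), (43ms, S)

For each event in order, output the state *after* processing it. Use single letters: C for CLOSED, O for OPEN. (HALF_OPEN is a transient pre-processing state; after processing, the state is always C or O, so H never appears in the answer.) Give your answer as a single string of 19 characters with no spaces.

State after each event:
  event#1 t=0ms outcome=S: state=CLOSED
  event#2 t=3ms outcome=F: state=CLOSED
  event#3 t=7ms outcome=S: state=CLOSED
  event#4 t=9ms outcome=F: state=CLOSED
  event#5 t=12ms outcome=S: state=CLOSED
  event#6 t=13ms outcome=F: state=CLOSED
  event#7 t=14ms outcome=S: state=CLOSED
  event#8 t=16ms outcome=F: state=CLOSED
  event#9 t=20ms outcome=F: state=CLOSED
  event#10 t=22ms outcome=S: state=CLOSED
  event#11 t=24ms outcome=S: state=CLOSED
  event#12 t=25ms outcome=F: state=CLOSED
  event#13 t=28ms outcome=F: state=CLOSED
  event#14 t=29ms outcome=F: state=CLOSED
  event#15 t=31ms outcome=F: state=OPEN
  event#16 t=33ms outcome=S: state=OPEN
  event#17 t=35ms outcome=S: state=OPEN
  event#18 t=39ms outcome=F: state=OPEN
  event#19 t=43ms outcome=S: state=OPEN

Answer: CCCCCCCCCCCCCCOOOOO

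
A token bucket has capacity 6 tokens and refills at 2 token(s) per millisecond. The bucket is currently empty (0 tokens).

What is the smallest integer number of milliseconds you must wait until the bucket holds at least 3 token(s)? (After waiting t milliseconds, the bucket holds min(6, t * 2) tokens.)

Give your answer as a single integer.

Need t * 2 >= 3, so t >= 3/2.
Smallest integer t = ceil(3/2) = 2.

Answer: 2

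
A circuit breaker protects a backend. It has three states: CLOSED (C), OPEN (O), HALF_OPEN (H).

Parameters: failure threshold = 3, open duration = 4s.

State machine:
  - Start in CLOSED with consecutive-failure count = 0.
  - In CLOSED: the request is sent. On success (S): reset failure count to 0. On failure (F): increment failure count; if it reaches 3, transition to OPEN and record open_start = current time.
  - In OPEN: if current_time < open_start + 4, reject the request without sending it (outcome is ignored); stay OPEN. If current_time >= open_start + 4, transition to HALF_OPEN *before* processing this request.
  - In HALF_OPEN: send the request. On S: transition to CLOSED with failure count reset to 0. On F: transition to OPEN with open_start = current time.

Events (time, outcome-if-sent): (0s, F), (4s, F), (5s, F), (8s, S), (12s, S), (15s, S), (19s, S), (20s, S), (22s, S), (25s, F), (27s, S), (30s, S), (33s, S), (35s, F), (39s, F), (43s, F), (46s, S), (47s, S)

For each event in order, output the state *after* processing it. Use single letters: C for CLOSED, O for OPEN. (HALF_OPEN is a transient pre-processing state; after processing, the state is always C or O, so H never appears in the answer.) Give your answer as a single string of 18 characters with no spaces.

State after each event:
  event#1 t=0s outcome=F: state=CLOSED
  event#2 t=4s outcome=F: state=CLOSED
  event#3 t=5s outcome=F: state=OPEN
  event#4 t=8s outcome=S: state=OPEN
  event#5 t=12s outcome=S: state=CLOSED
  event#6 t=15s outcome=S: state=CLOSED
  event#7 t=19s outcome=S: state=CLOSED
  event#8 t=20s outcome=S: state=CLOSED
  event#9 t=22s outcome=S: state=CLOSED
  event#10 t=25s outcome=F: state=CLOSED
  event#11 t=27s outcome=S: state=CLOSED
  event#12 t=30s outcome=S: state=CLOSED
  event#13 t=33s outcome=S: state=CLOSED
  event#14 t=35s outcome=F: state=CLOSED
  event#15 t=39s outcome=F: state=CLOSED
  event#16 t=43s outcome=F: state=OPEN
  event#17 t=46s outcome=S: state=OPEN
  event#18 t=47s outcome=S: state=CLOSED

Answer: CCOOCCCCCCCCCCCOOC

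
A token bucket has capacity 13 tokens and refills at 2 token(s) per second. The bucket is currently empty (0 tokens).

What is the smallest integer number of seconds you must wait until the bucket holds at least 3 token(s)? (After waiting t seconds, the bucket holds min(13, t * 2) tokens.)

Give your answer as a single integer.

Need t * 2 >= 3, so t >= 3/2.
Smallest integer t = ceil(3/2) = 2.

Answer: 2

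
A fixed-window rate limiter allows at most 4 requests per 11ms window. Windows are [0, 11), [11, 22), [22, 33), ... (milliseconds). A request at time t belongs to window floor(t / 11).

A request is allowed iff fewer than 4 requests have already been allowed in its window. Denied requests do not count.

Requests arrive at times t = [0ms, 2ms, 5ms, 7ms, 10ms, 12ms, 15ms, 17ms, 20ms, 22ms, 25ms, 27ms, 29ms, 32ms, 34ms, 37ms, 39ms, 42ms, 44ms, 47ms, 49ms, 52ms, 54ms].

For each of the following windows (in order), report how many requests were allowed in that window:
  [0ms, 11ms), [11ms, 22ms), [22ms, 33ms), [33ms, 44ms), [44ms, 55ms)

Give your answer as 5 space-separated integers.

Processing requests:
  req#1 t=0ms (window 0): ALLOW
  req#2 t=2ms (window 0): ALLOW
  req#3 t=5ms (window 0): ALLOW
  req#4 t=7ms (window 0): ALLOW
  req#5 t=10ms (window 0): DENY
  req#6 t=12ms (window 1): ALLOW
  req#7 t=15ms (window 1): ALLOW
  req#8 t=17ms (window 1): ALLOW
  req#9 t=20ms (window 1): ALLOW
  req#10 t=22ms (window 2): ALLOW
  req#11 t=25ms (window 2): ALLOW
  req#12 t=27ms (window 2): ALLOW
  req#13 t=29ms (window 2): ALLOW
  req#14 t=32ms (window 2): DENY
  req#15 t=34ms (window 3): ALLOW
  req#16 t=37ms (window 3): ALLOW
  req#17 t=39ms (window 3): ALLOW
  req#18 t=42ms (window 3): ALLOW
  req#19 t=44ms (window 4): ALLOW
  req#20 t=47ms (window 4): ALLOW
  req#21 t=49ms (window 4): ALLOW
  req#22 t=52ms (window 4): ALLOW
  req#23 t=54ms (window 4): DENY

Allowed counts by window: 4 4 4 4 4

Answer: 4 4 4 4 4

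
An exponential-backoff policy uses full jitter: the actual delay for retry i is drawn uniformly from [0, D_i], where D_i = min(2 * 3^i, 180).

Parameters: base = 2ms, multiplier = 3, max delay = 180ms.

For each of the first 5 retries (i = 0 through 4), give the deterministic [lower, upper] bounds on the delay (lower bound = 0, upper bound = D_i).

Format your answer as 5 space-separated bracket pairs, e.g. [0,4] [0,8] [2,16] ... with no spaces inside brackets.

Answer: [0,2] [0,6] [0,18] [0,54] [0,162]

Derivation:
Computing bounds per retry:
  i=0: D_i=min(2*3^0,180)=2, bounds=[0,2]
  i=1: D_i=min(2*3^1,180)=6, bounds=[0,6]
  i=2: D_i=min(2*3^2,180)=18, bounds=[0,18]
  i=3: D_i=min(2*3^3,180)=54, bounds=[0,54]
  i=4: D_i=min(2*3^4,180)=162, bounds=[0,162]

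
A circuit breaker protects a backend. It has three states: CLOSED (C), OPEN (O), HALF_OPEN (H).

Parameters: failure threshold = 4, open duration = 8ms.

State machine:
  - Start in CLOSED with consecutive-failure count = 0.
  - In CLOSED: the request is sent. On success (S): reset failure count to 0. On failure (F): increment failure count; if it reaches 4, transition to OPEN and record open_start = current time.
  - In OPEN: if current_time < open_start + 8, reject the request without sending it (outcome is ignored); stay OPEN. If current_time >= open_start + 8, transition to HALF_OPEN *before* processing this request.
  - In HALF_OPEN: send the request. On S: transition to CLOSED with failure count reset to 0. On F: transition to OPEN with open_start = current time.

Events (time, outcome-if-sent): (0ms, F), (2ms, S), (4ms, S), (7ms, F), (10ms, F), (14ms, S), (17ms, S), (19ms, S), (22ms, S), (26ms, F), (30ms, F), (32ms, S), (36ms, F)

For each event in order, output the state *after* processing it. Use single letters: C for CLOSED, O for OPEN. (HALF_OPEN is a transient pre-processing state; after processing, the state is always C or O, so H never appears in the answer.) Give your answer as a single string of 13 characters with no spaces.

State after each event:
  event#1 t=0ms outcome=F: state=CLOSED
  event#2 t=2ms outcome=S: state=CLOSED
  event#3 t=4ms outcome=S: state=CLOSED
  event#4 t=7ms outcome=F: state=CLOSED
  event#5 t=10ms outcome=F: state=CLOSED
  event#6 t=14ms outcome=S: state=CLOSED
  event#7 t=17ms outcome=S: state=CLOSED
  event#8 t=19ms outcome=S: state=CLOSED
  event#9 t=22ms outcome=S: state=CLOSED
  event#10 t=26ms outcome=F: state=CLOSED
  event#11 t=30ms outcome=F: state=CLOSED
  event#12 t=32ms outcome=S: state=CLOSED
  event#13 t=36ms outcome=F: state=CLOSED

Answer: CCCCCCCCCCCCC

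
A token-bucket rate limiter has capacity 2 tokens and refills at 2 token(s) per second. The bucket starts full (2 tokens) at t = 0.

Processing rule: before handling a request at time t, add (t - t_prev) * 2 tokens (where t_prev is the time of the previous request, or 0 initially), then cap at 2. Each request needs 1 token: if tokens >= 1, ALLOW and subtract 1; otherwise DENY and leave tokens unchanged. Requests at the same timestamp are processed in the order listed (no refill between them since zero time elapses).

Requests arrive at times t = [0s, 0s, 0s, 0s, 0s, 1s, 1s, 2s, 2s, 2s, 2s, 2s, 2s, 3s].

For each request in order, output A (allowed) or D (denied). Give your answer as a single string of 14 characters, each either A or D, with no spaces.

Simulating step by step:
  req#1 t=0s: ALLOW
  req#2 t=0s: ALLOW
  req#3 t=0s: DENY
  req#4 t=0s: DENY
  req#5 t=0s: DENY
  req#6 t=1s: ALLOW
  req#7 t=1s: ALLOW
  req#8 t=2s: ALLOW
  req#9 t=2s: ALLOW
  req#10 t=2s: DENY
  req#11 t=2s: DENY
  req#12 t=2s: DENY
  req#13 t=2s: DENY
  req#14 t=3s: ALLOW

Answer: AADDDAAAADDDDA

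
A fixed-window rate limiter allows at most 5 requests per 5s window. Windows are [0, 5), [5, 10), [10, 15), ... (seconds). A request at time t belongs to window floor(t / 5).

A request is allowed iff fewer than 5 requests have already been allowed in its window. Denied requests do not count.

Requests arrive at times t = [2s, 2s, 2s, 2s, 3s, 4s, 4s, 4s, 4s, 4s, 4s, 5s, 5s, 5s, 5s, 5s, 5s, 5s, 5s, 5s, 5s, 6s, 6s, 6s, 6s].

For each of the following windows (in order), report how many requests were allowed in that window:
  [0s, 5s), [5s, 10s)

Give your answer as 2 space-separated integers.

Answer: 5 5

Derivation:
Processing requests:
  req#1 t=2s (window 0): ALLOW
  req#2 t=2s (window 0): ALLOW
  req#3 t=2s (window 0): ALLOW
  req#4 t=2s (window 0): ALLOW
  req#5 t=3s (window 0): ALLOW
  req#6 t=4s (window 0): DENY
  req#7 t=4s (window 0): DENY
  req#8 t=4s (window 0): DENY
  req#9 t=4s (window 0): DENY
  req#10 t=4s (window 0): DENY
  req#11 t=4s (window 0): DENY
  req#12 t=5s (window 1): ALLOW
  req#13 t=5s (window 1): ALLOW
  req#14 t=5s (window 1): ALLOW
  req#15 t=5s (window 1): ALLOW
  req#16 t=5s (window 1): ALLOW
  req#17 t=5s (window 1): DENY
  req#18 t=5s (window 1): DENY
  req#19 t=5s (window 1): DENY
  req#20 t=5s (window 1): DENY
  req#21 t=5s (window 1): DENY
  req#22 t=6s (window 1): DENY
  req#23 t=6s (window 1): DENY
  req#24 t=6s (window 1): DENY
  req#25 t=6s (window 1): DENY

Allowed counts by window: 5 5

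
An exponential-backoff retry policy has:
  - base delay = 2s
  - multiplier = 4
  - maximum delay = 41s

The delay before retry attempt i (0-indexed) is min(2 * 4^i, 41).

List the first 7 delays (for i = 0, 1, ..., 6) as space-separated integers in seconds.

Computing each delay:
  i=0: min(2*4^0, 41) = 2
  i=1: min(2*4^1, 41) = 8
  i=2: min(2*4^2, 41) = 32
  i=3: min(2*4^3, 41) = 41
  i=4: min(2*4^4, 41) = 41
  i=5: min(2*4^5, 41) = 41
  i=6: min(2*4^6, 41) = 41

Answer: 2 8 32 41 41 41 41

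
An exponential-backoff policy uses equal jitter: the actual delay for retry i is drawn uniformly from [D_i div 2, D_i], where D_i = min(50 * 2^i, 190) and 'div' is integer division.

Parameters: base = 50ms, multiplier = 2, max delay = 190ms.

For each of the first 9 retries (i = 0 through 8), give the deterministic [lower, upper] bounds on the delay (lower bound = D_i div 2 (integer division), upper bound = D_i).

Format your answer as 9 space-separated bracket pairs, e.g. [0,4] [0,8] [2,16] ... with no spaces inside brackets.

Answer: [25,50] [50,100] [95,190] [95,190] [95,190] [95,190] [95,190] [95,190] [95,190]

Derivation:
Computing bounds per retry:
  i=0: D_i=min(50*2^0,190)=50, bounds=[25,50]
  i=1: D_i=min(50*2^1,190)=100, bounds=[50,100]
  i=2: D_i=min(50*2^2,190)=190, bounds=[95,190]
  i=3: D_i=min(50*2^3,190)=190, bounds=[95,190]
  i=4: D_i=min(50*2^4,190)=190, bounds=[95,190]
  i=5: D_i=min(50*2^5,190)=190, bounds=[95,190]
  i=6: D_i=min(50*2^6,190)=190, bounds=[95,190]
  i=7: D_i=min(50*2^7,190)=190, bounds=[95,190]
  i=8: D_i=min(50*2^8,190)=190, bounds=[95,190]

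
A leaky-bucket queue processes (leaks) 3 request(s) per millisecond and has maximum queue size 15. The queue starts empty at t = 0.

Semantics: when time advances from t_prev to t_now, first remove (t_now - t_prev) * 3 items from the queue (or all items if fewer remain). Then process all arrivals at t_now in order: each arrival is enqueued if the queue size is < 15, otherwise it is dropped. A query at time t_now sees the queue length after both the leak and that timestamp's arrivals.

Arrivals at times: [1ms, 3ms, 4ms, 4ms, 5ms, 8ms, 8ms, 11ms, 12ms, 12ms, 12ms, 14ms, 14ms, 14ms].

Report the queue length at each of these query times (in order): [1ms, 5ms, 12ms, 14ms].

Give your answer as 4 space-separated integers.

Queue lengths at query times:
  query t=1ms: backlog = 1
  query t=5ms: backlog = 1
  query t=12ms: backlog = 3
  query t=14ms: backlog = 3

Answer: 1 1 3 3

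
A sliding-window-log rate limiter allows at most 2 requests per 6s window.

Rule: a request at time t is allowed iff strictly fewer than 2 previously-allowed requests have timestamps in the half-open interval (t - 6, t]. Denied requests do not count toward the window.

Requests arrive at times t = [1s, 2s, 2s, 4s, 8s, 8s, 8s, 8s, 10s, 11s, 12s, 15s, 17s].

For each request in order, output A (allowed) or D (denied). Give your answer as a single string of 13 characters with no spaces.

Answer: AADDAADDDDDAA

Derivation:
Tracking allowed requests in the window:
  req#1 t=1s: ALLOW
  req#2 t=2s: ALLOW
  req#3 t=2s: DENY
  req#4 t=4s: DENY
  req#5 t=8s: ALLOW
  req#6 t=8s: ALLOW
  req#7 t=8s: DENY
  req#8 t=8s: DENY
  req#9 t=10s: DENY
  req#10 t=11s: DENY
  req#11 t=12s: DENY
  req#12 t=15s: ALLOW
  req#13 t=17s: ALLOW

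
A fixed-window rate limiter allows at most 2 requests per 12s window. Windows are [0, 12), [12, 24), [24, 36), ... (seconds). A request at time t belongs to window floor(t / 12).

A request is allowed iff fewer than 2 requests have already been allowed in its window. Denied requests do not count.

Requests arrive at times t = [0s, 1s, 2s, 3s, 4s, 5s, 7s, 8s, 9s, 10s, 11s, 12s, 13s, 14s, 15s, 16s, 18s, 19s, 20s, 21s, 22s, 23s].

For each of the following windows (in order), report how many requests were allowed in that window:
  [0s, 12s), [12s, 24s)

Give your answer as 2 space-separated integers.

Answer: 2 2

Derivation:
Processing requests:
  req#1 t=0s (window 0): ALLOW
  req#2 t=1s (window 0): ALLOW
  req#3 t=2s (window 0): DENY
  req#4 t=3s (window 0): DENY
  req#5 t=4s (window 0): DENY
  req#6 t=5s (window 0): DENY
  req#7 t=7s (window 0): DENY
  req#8 t=8s (window 0): DENY
  req#9 t=9s (window 0): DENY
  req#10 t=10s (window 0): DENY
  req#11 t=11s (window 0): DENY
  req#12 t=12s (window 1): ALLOW
  req#13 t=13s (window 1): ALLOW
  req#14 t=14s (window 1): DENY
  req#15 t=15s (window 1): DENY
  req#16 t=16s (window 1): DENY
  req#17 t=18s (window 1): DENY
  req#18 t=19s (window 1): DENY
  req#19 t=20s (window 1): DENY
  req#20 t=21s (window 1): DENY
  req#21 t=22s (window 1): DENY
  req#22 t=23s (window 1): DENY

Allowed counts by window: 2 2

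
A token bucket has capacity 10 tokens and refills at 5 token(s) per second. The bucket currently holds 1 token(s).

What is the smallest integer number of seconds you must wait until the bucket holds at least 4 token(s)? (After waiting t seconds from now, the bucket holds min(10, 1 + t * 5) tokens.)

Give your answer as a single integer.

Need 1 + t * 5 >= 4, so t >= 3/5.
Smallest integer t = ceil(3/5) = 1.

Answer: 1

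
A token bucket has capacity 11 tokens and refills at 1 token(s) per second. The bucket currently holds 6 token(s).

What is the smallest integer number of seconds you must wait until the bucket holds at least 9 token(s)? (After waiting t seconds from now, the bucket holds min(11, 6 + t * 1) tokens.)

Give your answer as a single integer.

Need 6 + t * 1 >= 9, so t >= 3/1.
Smallest integer t = ceil(3/1) = 3.

Answer: 3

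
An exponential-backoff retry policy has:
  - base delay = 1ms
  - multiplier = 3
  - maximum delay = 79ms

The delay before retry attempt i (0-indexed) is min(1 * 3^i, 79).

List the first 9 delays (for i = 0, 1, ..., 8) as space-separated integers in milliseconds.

Answer: 1 3 9 27 79 79 79 79 79

Derivation:
Computing each delay:
  i=0: min(1*3^0, 79) = 1
  i=1: min(1*3^1, 79) = 3
  i=2: min(1*3^2, 79) = 9
  i=3: min(1*3^3, 79) = 27
  i=4: min(1*3^4, 79) = 79
  i=5: min(1*3^5, 79) = 79
  i=6: min(1*3^6, 79) = 79
  i=7: min(1*3^7, 79) = 79
  i=8: min(1*3^8, 79) = 79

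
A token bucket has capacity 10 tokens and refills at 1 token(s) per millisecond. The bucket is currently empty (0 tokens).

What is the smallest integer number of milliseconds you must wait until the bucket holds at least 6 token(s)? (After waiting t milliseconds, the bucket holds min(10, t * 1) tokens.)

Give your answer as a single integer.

Need t * 1 >= 6, so t >= 6/1.
Smallest integer t = ceil(6/1) = 6.

Answer: 6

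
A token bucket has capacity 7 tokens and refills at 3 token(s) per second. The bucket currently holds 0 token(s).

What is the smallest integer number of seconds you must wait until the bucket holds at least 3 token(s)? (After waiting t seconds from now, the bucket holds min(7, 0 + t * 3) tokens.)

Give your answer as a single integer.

Need 0 + t * 3 >= 3, so t >= 3/3.
Smallest integer t = ceil(3/3) = 1.

Answer: 1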